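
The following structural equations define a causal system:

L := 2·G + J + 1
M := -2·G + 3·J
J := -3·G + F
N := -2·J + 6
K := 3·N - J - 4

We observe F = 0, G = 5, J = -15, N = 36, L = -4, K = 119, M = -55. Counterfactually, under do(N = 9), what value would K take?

38

Under do(N=9), the mechanism N := -2·J + 6 is discarded; N is fixed at 9.
J = -3·G + F  [with G=5, F=0]  = -15
K = 3·N - J - 4  [with N=9, J=-15]  = 38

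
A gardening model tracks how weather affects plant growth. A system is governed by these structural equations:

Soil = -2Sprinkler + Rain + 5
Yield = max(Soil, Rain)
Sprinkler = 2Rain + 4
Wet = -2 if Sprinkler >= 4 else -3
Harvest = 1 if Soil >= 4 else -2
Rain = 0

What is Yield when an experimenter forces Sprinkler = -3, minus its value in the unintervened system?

11

do(Sprinkler=-3) replaces the equation Sprinkler = 2Rain + 4 with the constant Sprinkler = -3.
Soil = -2Sprinkler + Rain + 5  [with Sprinkler=-3, Rain=0]  = 11
Yield = max(Soil, Rain)  [with Soil=11, Rain=0]  = 11
Without intervention: Sprinkler = 2Rain + 4  [with Rain=0]  = 4; Soil = -2Sprinkler + Rain + 5  [with Sprinkler=4, Rain=0]  = -3; Yield = max(Soil, Rain)  [with Soil=-3, Rain=0]  = 0.
Change = 11 − 0 = 11.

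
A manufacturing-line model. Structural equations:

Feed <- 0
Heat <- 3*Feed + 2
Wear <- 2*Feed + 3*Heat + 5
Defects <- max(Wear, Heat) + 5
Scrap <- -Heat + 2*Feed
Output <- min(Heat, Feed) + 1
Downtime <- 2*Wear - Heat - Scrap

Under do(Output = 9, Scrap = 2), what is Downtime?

Setting Output = 9, Scrap = 2 by intervention discards those variables' equations.
Heat = 3*Feed + 2  [with Feed=0]  = 2
Wear = 2*Feed + 3*Heat + 5  [with Feed=0, Heat=2]  = 11
Downtime = 2*Wear - Heat - Scrap  [with Wear=11, Heat=2, Scrap=2]  = 18

18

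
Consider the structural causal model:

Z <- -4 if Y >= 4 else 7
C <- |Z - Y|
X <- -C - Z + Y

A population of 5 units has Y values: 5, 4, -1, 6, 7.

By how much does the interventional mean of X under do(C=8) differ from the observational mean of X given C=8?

Under do(C=8), C's equation is replaced by C=8 for every unit. Per-unit X: 1, 0, -16, 2, 3. Mean = -2.
Observing C=8 restricts to units where C's equation naturally yields 8: Y ∈ {4, -1}. In that subpopulation X = 0, -16, mean -8.
Difference = -2 − (-8) = 6.

6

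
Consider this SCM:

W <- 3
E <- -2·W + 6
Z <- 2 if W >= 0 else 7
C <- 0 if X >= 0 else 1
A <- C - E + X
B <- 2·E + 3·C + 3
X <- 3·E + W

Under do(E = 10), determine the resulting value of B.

23

Under do(E=10), the mechanism E <- -2·W + 6 is discarded; E is fixed at 10.
X = 3·E + W  [with E=10, W=3]  = 33
C = 0 if X >= 0 else 1  [with X=33]  = 0
B = 2·E + 3·C + 3  [with E=10, C=0]  = 23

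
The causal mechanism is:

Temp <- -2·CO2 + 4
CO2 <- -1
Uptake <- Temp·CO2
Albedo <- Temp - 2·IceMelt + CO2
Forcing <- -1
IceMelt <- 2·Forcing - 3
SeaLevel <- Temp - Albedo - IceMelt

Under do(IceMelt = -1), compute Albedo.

7

Intervening sets IceMelt = -1 and removes its equation (IceMelt <- 2·Forcing - 3).
Temp = -2·CO2 + 4  [with CO2=-1]  = 6
Albedo = Temp - 2·IceMelt + CO2  [with Temp=6, IceMelt=-1, CO2=-1]  = 7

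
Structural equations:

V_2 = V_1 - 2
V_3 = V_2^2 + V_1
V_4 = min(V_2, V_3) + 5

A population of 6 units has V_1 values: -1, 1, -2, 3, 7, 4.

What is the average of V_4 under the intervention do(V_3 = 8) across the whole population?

do(V_3=8) breaks V_3's dependence on V_1. With V_3=8 fixed, V_4 across the units is 2, 4, 1, 6, 10, 7, mean 5.

5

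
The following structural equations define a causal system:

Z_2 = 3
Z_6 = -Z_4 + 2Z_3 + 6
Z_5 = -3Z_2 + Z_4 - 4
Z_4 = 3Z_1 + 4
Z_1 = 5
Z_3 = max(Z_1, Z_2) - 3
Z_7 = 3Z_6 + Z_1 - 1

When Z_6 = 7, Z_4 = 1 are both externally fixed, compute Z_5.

Setting Z_6 = 7, Z_4 = 1 by intervention discards those variables' equations.
Z_5 = -3Z_2 + Z_4 - 4  [with Z_2=3, Z_4=1]  = -12

-12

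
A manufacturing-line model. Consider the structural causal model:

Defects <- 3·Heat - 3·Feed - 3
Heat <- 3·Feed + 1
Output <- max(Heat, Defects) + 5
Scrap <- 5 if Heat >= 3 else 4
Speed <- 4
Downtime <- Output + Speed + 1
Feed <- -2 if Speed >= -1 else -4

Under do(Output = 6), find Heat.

do(Output=6) replaces the equation Output <- max(Heat, Defects) + 5 with the constant Output = 6.
Heat is not downstream of the intervention, so its value is determined by the original equations.
Feed = -2 if Speed >= -1 else -4  [with Speed=4]  = -2
Heat = 3·Feed + 1  [with Feed=-2]  = -5

-5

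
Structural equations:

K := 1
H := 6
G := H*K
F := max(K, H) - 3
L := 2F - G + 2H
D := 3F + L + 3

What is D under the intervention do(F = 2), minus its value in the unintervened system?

-5

Under do(F=2), the mechanism F := max(K, H) - 3 is discarded; F is fixed at 2.
G = H*K  [with H=6, K=1]  = 6
L = 2F - G + 2H  [with F=2, G=6, H=6]  = 10
D = 3F + L + 3  [with F=2, L=10]  = 19
Without intervention: G = H*K  [with H=6, K=1]  = 6; F = max(K, H) - 3  [with K=1, H=6]  = 3; L = 2F - G + 2H  [with F=3, G=6, H=6]  = 12; D = 3F + L + 3  [with F=3, L=12]  = 24.
Change = 19 − 24 = -5.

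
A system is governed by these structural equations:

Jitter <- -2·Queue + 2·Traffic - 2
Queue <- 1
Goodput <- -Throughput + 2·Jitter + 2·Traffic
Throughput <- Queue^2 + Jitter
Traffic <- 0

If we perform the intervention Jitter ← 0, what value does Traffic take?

Under do(Jitter=0), the mechanism Jitter <- -2·Queue + 2·Traffic - 2 is discarded; Jitter is fixed at 0.
Traffic is not downstream of the intervention, so its value is determined by the original equations.

0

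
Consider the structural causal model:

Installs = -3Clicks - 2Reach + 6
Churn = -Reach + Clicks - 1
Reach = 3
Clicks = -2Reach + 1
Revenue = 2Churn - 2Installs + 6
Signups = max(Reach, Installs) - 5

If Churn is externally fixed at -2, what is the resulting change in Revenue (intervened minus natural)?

The intervention breaks the incoming arrows to Churn: Churn = -Reach + Clicks - 1 no longer applies, and Churn = -2.
Clicks = -2Reach + 1  [with Reach=3]  = -5
Installs = -3Clicks - 2Reach + 6  [with Clicks=-5, Reach=3]  = 15
Revenue = 2Churn - 2Installs + 6  [with Churn=-2, Installs=15]  = -28
Without intervention: Clicks = -2Reach + 1  [with Reach=3]  = -5; Installs = -3Clicks - 2Reach + 6  [with Clicks=-5, Reach=3]  = 15; Churn = -Reach + Clicks - 1  [with Reach=3, Clicks=-5]  = -9; Revenue = 2Churn - 2Installs + 6  [with Churn=-9, Installs=15]  = -42.
Change = -28 − (-42) = 14.

14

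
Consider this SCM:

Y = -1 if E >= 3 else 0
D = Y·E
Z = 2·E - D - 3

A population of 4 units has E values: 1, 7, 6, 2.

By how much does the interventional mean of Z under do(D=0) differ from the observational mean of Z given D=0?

5

Under do(D=0), D's equation is replaced by D=0 for every unit. Per-unit Z: -1, 11, 9, 1. Mean = 5.
E[Z|D=0] averages over only the 2 units with D=0 (E = 1, 2): Z = -1, 1, mean 0.
Difference = 5 − 0 = 5.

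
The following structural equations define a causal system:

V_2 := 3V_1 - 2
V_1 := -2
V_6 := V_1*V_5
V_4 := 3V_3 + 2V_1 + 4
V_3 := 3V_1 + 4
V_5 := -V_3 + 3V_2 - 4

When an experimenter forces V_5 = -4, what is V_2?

-8

Under do(V_5=-4), the mechanism V_5 := -V_3 + 3V_2 - 4 is discarded; V_5 is fixed at -4.
No directed path runs from V_5 to V_2, so V_2 keeps its natural value.
V_2 = 3V_1 - 2  [with V_1=-2]  = -8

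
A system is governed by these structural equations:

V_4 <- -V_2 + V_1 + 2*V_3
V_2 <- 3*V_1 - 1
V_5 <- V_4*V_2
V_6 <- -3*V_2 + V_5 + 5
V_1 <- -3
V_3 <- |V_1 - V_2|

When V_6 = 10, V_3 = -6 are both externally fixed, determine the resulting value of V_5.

50

Under do(V_6 = 10, V_3 = -6), each intervened variable's structural equation is replaced by its fixed value.
V_2 = 3*V_1 - 1  [with V_1=-3]  = -10
V_4 = -V_2 + V_1 + 2*V_3  [with V_2=-10, V_1=-3, V_3=-6]  = -5
V_5 = V_4*V_2  [with V_4=-5, V_2=-10]  = 50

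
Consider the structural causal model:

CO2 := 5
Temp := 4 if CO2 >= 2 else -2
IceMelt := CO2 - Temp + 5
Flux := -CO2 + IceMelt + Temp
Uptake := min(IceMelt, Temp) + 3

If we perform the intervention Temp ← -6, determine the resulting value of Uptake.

-3

do(Temp=-6) replaces the equation Temp := 4 if CO2 >= 2 else -2 with the constant Temp = -6.
IceMelt = CO2 - Temp + 5  [with CO2=5, Temp=-6]  = 16
Uptake = min(IceMelt, Temp) + 3  [with IceMelt=16, Temp=-6]  = -3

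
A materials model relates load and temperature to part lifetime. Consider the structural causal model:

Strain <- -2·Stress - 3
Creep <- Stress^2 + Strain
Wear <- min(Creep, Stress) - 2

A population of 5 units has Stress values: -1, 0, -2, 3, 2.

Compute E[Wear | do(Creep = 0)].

The intervention sets Creep=0 in all 5 units regardless of Stress. Recomputing Wear per unit gives -3, -2, -4, -2, -2; average -2.6.

-2.6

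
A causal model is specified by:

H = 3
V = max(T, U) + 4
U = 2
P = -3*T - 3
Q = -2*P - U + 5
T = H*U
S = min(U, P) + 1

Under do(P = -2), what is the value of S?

-1

Under do(P=-2), the mechanism P = -3*T - 3 is discarded; P is fixed at -2.
S = min(U, P) + 1  [with U=2, P=-2]  = -1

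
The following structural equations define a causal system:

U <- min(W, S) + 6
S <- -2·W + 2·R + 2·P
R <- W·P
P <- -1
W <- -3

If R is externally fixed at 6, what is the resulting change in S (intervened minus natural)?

6

The intervention breaks the incoming arrows to R: R <- W·P no longer applies, and R = 6.
S = -2·W + 2·R + 2·P  [with W=-3, R=6, P=-1]  = 16
Without intervention: R = W·P  [with W=-3, P=-1]  = 3; S = -2·W + 2·R + 2·P  [with W=-3, R=3, P=-1]  = 10.
Change = 16 − 10 = 6.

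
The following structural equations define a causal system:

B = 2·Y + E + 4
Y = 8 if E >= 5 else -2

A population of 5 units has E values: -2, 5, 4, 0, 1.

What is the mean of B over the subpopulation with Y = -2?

0.75

Observing Y=-2 restricts to units where Y's equation naturally yields -2: E ∈ {-2, 4, 0, 1}. In that subpopulation B = -2, 4, 0, 1, mean 0.75.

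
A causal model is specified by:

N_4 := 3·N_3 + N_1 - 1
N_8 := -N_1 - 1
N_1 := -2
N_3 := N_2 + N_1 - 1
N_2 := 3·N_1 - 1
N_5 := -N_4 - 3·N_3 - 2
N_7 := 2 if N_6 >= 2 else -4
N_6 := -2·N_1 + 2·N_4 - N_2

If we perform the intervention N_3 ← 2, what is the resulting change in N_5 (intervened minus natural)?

-72

do(N_3=2) replaces the equation N_3 := N_2 + N_1 - 1 with the constant N_3 = 2.
N_4 = 3·N_3 + N_1 - 1  [with N_3=2, N_1=-2]  = 3
N_5 = -N_4 - 3·N_3 - 2  [with N_4=3, N_3=2]  = -11
Without intervention: N_2 = 3·N_1 - 1  [with N_1=-2]  = -7; N_3 = N_2 + N_1 - 1  [with N_2=-7, N_1=-2]  = -10; N_4 = 3·N_3 + N_1 - 1  [with N_3=-10, N_1=-2]  = -33; N_5 = -N_4 - 3·N_3 - 2  [with N_4=-33, N_3=-10]  = 61.
Change = -11 − 61 = -72.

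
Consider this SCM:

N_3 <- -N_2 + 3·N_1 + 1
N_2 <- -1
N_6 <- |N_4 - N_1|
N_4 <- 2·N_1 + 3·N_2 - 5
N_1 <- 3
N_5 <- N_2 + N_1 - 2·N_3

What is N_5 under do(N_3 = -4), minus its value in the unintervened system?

do(N_3=-4) replaces the equation N_3 <- -N_2 + 3·N_1 + 1 with the constant N_3 = -4.
N_5 = N_2 + N_1 - 2·N_3  [with N_2=-1, N_1=3, N_3=-4]  = 10
Without intervention: N_3 = -N_2 + 3·N_1 + 1  [with N_2=-1, N_1=3]  = 11; N_5 = N_2 + N_1 - 2·N_3  [with N_2=-1, N_1=3, N_3=11]  = -20.
Change = 10 − (-20) = 30.

30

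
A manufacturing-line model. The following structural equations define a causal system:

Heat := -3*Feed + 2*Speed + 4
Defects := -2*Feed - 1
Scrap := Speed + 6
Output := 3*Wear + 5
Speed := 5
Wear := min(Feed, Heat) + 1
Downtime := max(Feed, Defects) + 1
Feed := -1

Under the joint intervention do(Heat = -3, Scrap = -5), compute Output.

Under do(Heat = -3, Scrap = -5), each intervened variable's structural equation is replaced by its fixed value.
Wear = min(Feed, Heat) + 1  [with Feed=-1, Heat=-3]  = -2
Output = 3*Wear + 5  [with Wear=-2]  = -1

-1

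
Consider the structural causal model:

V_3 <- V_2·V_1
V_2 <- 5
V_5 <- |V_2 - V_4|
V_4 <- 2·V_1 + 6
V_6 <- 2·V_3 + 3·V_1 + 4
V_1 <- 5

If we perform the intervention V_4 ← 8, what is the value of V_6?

Under do(V_4=8), the mechanism V_4 <- 2·V_1 + 6 is discarded; V_4 is fixed at 8.
Since V_6 is not a descendant of the intervened variable, it is unaffected.
V_3 = V_2·V_1  [with V_2=5, V_1=5]  = 25
V_6 = 2·V_3 + 3·V_1 + 4  [with V_3=25, V_1=5]  = 69

69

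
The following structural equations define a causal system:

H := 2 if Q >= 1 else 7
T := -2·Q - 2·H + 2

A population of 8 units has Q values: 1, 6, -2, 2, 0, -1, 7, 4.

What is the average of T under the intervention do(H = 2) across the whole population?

-6.25

The intervention sets H=2 in all 8 units regardless of Q. Recomputing T per unit gives -4, -14, 2, -6, -2, 0, -16, -10; average -6.25.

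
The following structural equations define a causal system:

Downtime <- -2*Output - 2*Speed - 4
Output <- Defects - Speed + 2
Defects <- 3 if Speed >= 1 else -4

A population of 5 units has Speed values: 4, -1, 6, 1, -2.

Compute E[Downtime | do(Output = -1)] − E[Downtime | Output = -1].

1.8

do(Output=-1) breaks Output's dependence on Speed. With Output=-1 fixed, Downtime across the units is -10, 0, -14, -4, 2, mean -5.2.
Conditioning on Output=-1 selects the 2 unit(s) with Speed ∈ {-1, 6}. Their Downtime values: 0, -14. Mean = -7.
Difference = -5.2 − (-7) = 1.8.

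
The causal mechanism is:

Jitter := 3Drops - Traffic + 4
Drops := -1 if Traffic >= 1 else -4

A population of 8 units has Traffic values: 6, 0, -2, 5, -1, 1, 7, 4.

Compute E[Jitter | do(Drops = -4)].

-10.5

Under do(Drops=-4), Drops's equation is replaced by Drops=-4 for every unit. Per-unit Jitter: -14, -8, -6, -13, -7, -9, -15, -12. Mean = -10.5.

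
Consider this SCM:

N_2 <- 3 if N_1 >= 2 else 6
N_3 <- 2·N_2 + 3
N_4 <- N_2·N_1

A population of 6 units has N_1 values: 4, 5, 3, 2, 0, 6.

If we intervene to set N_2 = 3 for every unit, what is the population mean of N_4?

10

Every unit gets N_2=3 under the intervention. N_4 values become 12, 15, 9, 6, 0, 18; E[N_4|do(N_2=3)] = 10.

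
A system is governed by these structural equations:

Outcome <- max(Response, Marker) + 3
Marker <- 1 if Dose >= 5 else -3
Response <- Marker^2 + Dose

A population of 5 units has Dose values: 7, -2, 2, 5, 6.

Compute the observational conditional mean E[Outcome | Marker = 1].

Conditioning on Marker=1 selects the 3 unit(s) with Dose ∈ {7, 5, 6}. Their Outcome values: 11, 9, 10. Mean = 10.

10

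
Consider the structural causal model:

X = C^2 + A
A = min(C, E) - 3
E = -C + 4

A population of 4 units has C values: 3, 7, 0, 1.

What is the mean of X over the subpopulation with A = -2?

3

Conditioning on A=-2 selects the 2 unit(s) with C ∈ {3, 1}. Their X values: 7, -1. Mean = 3.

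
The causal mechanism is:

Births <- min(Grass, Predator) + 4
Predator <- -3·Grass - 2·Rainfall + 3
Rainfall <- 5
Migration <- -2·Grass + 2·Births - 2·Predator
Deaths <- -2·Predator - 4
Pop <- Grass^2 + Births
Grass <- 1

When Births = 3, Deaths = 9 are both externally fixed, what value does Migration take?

The joint intervention fixes Births = 3, Deaths = 9, removing each variable's own equation.
Predator = -3·Grass - 2·Rainfall + 3  [with Grass=1, Rainfall=5]  = -10
Migration = -2·Grass + 2·Births - 2·Predator  [with Grass=1, Births=3, Predator=-10]  = 24

24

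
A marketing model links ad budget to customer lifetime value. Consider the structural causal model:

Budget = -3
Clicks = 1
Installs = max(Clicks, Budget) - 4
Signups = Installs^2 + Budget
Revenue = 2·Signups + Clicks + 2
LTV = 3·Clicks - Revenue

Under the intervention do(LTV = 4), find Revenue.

15

do(LTV=4) replaces the equation LTV = 3·Clicks - Revenue with the constant LTV = 4.
Since Revenue is not a descendant of the intervened variable, it is unaffected.
Installs = max(Clicks, Budget) - 4  [with Clicks=1, Budget=-3]  = -3
Signups = Installs^2 + Budget  [with Installs=-3, Budget=-3]  = 6
Revenue = 2·Signups + Clicks + 2  [with Signups=6, Clicks=1]  = 15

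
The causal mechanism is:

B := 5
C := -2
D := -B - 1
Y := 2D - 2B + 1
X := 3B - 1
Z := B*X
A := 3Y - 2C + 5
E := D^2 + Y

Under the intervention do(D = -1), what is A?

-24

The intervention breaks the incoming arrows to D: D := -B - 1 no longer applies, and D = -1.
Y = 2D - 2B + 1  [with D=-1, B=5]  = -11
A = 3Y - 2C + 5  [with Y=-11, C=-2]  = -24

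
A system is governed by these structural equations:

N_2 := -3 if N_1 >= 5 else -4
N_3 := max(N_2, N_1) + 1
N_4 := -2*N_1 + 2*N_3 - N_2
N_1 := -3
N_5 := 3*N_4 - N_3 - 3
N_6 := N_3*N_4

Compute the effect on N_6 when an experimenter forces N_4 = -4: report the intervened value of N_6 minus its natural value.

20

Under do(N_4=-4), the mechanism N_4 := -2*N_1 + 2*N_3 - N_2 is discarded; N_4 is fixed at -4.
N_2 = -3 if N_1 >= 5 else -4  [with N_1=-3]  = -4
N_3 = max(N_2, N_1) + 1  [with N_2=-4, N_1=-3]  = -2
N_6 = N_3*N_4  [with N_3=-2, N_4=-4]  = 8
Without intervention: N_2 = -3 if N_1 >= 5 else -4  [with N_1=-3]  = -4; N_3 = max(N_2, N_1) + 1  [with N_2=-4, N_1=-3]  = -2; N_4 = -2*N_1 + 2*N_3 - N_2  [with N_1=-3, N_3=-2, N_2=-4]  = 6; N_6 = N_3*N_4  [with N_3=-2, N_4=6]  = -12.
Change = 8 − (-12) = 20.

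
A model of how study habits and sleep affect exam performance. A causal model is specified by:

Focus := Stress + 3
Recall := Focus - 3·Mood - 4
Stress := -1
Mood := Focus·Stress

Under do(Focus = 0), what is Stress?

Under do(Focus=0), the mechanism Focus := Stress + 3 is discarded; Focus is fixed at 0.
Stress is not downstream of the intervention, so its value is determined by the original equations.

-1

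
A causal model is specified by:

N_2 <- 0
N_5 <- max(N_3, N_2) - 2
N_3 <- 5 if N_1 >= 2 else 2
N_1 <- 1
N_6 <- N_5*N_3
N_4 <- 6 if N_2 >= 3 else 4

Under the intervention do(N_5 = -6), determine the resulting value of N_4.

4

The intervention breaks the incoming arrows to N_5: N_5 <- max(N_3, N_2) - 2 no longer applies, and N_5 = -6.
Since N_4 is not a descendant of the intervened variable, it is unaffected.
N_4 = 6 if N_2 >= 3 else 4  [with N_2=0]  = 4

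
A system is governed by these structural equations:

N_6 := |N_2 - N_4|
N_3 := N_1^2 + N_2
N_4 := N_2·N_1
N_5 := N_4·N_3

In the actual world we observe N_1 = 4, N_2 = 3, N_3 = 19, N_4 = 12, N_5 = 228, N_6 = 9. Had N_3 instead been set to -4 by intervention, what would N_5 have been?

do(N_3=-4) replaces the equation N_3 := N_1^2 + N_2 with the constant N_3 = -4.
N_4 = N_2·N_1  [with N_2=3, N_1=4]  = 12
N_5 = N_4·N_3  [with N_4=12, N_3=-4]  = -48

-48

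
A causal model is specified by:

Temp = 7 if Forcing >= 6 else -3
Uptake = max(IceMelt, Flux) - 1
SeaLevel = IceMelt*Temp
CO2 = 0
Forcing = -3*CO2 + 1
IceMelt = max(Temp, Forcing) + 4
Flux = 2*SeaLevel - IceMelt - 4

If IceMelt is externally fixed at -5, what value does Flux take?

Under do(IceMelt=-5), the mechanism IceMelt = max(Temp, Forcing) + 4 is discarded; IceMelt is fixed at -5.
Forcing = -3*CO2 + 1  [with CO2=0]  = 1
Temp = 7 if Forcing >= 6 else -3  [with Forcing=1]  = -3
SeaLevel = IceMelt*Temp  [with IceMelt=-5, Temp=-3]  = 15
Flux = 2*SeaLevel - IceMelt - 4  [with SeaLevel=15, IceMelt=-5]  = 31

31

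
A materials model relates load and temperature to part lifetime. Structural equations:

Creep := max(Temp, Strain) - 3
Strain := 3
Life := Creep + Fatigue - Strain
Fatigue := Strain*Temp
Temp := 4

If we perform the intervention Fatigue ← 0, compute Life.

Intervening sets Fatigue = 0 and removes its equation (Fatigue := Strain*Temp).
Creep = max(Temp, Strain) - 3  [with Temp=4, Strain=3]  = 1
Life = Creep + Fatigue - Strain  [with Creep=1, Fatigue=0, Strain=3]  = -2

-2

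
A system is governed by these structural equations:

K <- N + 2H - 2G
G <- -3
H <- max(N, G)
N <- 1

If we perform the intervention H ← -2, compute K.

3

The intervention breaks the incoming arrows to H: H <- max(N, G) no longer applies, and H = -2.
K = N + 2H - 2G  [with N=1, H=-2, G=-3]  = 3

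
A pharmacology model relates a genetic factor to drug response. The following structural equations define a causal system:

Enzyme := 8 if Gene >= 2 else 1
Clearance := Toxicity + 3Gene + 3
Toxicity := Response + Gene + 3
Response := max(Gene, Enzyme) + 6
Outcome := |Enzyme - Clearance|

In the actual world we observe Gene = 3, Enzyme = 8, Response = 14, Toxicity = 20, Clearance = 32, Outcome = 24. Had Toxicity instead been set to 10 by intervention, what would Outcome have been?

14

Under do(Toxicity=10), the mechanism Toxicity := Response + Gene + 3 is discarded; Toxicity is fixed at 10.
Enzyme = 8 if Gene >= 2 else 1  [with Gene=3]  = 8
Clearance = Toxicity + 3Gene + 3  [with Toxicity=10, Gene=3]  = 22
Outcome = |Enzyme - Clearance|  [with Enzyme=8, Clearance=22]  = 14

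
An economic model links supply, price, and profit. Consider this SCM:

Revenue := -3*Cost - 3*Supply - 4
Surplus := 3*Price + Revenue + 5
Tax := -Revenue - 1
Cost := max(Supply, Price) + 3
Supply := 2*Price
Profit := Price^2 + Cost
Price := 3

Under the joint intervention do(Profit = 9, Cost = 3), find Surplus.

-17

Under do(Profit = 9, Cost = 3), each intervened variable's structural equation is replaced by its fixed value.
Supply = 2*Price  [with Price=3]  = 6
Revenue = -3*Cost - 3*Supply - 4  [with Cost=3, Supply=6]  = -31
Surplus = 3*Price + Revenue + 5  [with Price=3, Revenue=-31]  = -17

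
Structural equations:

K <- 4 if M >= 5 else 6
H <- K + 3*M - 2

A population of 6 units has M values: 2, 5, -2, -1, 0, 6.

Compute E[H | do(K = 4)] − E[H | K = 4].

-11.5

Under do(K=4), K's equation is replaced by K=4 for every unit. Per-unit H: 8, 17, -4, -1, 2, 20. Mean = 7.
E[H|K=4] averages over only the 2 units with K=4 (M = 5, 6): H = 17, 20, mean 18.5.
Difference = 7 − 18.5 = -11.5.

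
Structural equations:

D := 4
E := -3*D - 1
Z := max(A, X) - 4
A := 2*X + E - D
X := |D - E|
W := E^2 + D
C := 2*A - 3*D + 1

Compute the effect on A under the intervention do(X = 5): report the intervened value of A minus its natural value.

The intervention breaks the incoming arrows to X: X := |D - E| no longer applies, and X = 5.
E = -3*D - 1  [with D=4]  = -13
A = 2*X + E - D  [with X=5, E=-13, D=4]  = -7
Without intervention: E = -3*D - 1  [with D=4]  = -13; X = |D - E|  [with D=4, E=-13]  = 17; A = 2*X + E - D  [with X=17, E=-13, D=4]  = 17.
Change = -7 − 17 = -24.

-24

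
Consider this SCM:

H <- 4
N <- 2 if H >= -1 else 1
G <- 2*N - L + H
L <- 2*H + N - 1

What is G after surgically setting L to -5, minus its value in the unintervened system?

The intervention breaks the incoming arrows to L: L <- 2*H + N - 1 no longer applies, and L = -5.
N = 2 if H >= -1 else 1  [with H=4]  = 2
G = 2*N - L + H  [with N=2, L=-5, H=4]  = 13
Without intervention: N = 2 if H >= -1 else 1  [with H=4]  = 2; L = 2*H + N - 1  [with H=4, N=2]  = 9; G = 2*N - L + H  [with N=2, L=9, H=4]  = -1.
Change = 13 − (-1) = 14.

14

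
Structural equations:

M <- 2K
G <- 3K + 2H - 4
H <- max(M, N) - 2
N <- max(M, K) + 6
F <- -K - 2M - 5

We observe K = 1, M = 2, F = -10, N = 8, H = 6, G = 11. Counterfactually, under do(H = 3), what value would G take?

The intervention breaks the incoming arrows to H: H <- max(M, N) - 2 no longer applies, and H = 3.
G = 3K + 2H - 4  [with K=1, H=3]  = 5

5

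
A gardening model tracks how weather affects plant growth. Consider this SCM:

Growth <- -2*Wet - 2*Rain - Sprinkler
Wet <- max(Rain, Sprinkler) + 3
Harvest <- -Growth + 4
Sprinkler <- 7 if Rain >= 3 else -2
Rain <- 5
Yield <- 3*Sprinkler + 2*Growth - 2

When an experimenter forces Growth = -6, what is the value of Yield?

Intervening sets Growth = -6 and removes its equation (Growth <- -2*Wet - 2*Rain - Sprinkler).
Sprinkler = 7 if Rain >= 3 else -2  [with Rain=5]  = 7
Yield = 3*Sprinkler + 2*Growth - 2  [with Sprinkler=7, Growth=-6]  = 7

7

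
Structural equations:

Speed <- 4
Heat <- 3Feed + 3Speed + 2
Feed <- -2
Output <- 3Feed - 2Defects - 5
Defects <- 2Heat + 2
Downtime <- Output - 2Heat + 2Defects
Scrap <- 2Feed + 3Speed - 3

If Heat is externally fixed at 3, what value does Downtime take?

The intervention breaks the incoming arrows to Heat: Heat <- 3Feed + 3Speed + 2 no longer applies, and Heat = 3.
Defects = 2Heat + 2  [with Heat=3]  = 8
Output = 3Feed - 2Defects - 5  [with Feed=-2, Defects=8]  = -27
Downtime = Output - 2Heat + 2Defects  [with Output=-27, Heat=3, Defects=8]  = -17

-17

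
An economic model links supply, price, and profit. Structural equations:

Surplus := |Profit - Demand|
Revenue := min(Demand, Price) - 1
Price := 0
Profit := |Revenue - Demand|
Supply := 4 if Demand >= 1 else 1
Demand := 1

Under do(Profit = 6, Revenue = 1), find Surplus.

Setting Profit = 6, Revenue = 1 by intervention discards those variables' equations.
Surplus = |Profit - Demand|  [with Profit=6, Demand=1]  = 5

5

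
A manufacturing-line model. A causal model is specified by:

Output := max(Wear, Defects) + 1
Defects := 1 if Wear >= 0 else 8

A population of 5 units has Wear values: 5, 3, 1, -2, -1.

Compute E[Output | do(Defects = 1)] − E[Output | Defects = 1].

Every unit gets Defects=1 under the intervention. Output values become 6, 4, 2, 2, 2; E[Output|do(Defects=1)] = 3.2.
E[Output|Defects=1] averages over only the 3 units with Defects=1 (Wear = 5, 3, 1): Output = 6, 4, 2, mean 4.
Difference = 3.2 − 4 = -0.8.

-0.8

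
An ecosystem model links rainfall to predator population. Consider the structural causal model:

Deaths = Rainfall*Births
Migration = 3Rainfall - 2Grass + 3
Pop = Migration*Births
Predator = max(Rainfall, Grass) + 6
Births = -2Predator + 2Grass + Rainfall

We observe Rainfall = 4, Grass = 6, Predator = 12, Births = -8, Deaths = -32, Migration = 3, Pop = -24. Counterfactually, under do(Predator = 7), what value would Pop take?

6

The intervention breaks the incoming arrows to Predator: Predator = max(Rainfall, Grass) + 6 no longer applies, and Predator = 7.
Births = -2Predator + 2Grass + Rainfall  [with Predator=7, Grass=6, Rainfall=4]  = 2
Migration = 3Rainfall - 2Grass + 3  [with Rainfall=4, Grass=6]  = 3
Pop = Migration*Births  [with Migration=3, Births=2]  = 6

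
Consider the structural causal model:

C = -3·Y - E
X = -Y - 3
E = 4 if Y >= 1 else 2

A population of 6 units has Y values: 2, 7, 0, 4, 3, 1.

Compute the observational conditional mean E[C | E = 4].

Conditioning on E=4 selects the 5 unit(s) with Y ∈ {2, 7, 4, 3, 1}. Their C values: -10, -25, -16, -13, -7. Mean = -14.2.

-14.2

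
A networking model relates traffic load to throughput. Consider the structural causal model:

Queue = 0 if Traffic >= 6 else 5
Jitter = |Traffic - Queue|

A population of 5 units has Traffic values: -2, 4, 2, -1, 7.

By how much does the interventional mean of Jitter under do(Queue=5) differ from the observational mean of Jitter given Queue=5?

Every unit gets Queue=5 under the intervention. Jitter values become 7, 1, 3, 6, 2; E[Jitter|do(Queue=5)] = 3.8.
Conditioning on Queue=5 selects the 4 unit(s) with Traffic ∈ {-2, 4, 2, -1}. Their Jitter values: 7, 1, 3, 6. Mean = 4.25.
Difference = 3.8 − 4.25 = -0.45.

-0.45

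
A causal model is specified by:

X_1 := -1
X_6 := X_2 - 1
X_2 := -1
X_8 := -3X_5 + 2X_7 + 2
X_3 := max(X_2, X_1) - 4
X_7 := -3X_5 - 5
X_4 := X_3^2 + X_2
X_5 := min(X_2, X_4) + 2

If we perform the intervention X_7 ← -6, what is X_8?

do(X_7=-6) replaces the equation X_7 := -3X_5 - 5 with the constant X_7 = -6.
X_3 = max(X_2, X_1) - 4  [with X_2=-1, X_1=-1]  = -5
X_4 = X_3^2 + X_2  [with X_3=-5, X_2=-1]  = 24
X_5 = min(X_2, X_4) + 2  [with X_2=-1, X_4=24]  = 1
X_8 = -3X_5 + 2X_7 + 2  [with X_5=1, X_7=-6]  = -13

-13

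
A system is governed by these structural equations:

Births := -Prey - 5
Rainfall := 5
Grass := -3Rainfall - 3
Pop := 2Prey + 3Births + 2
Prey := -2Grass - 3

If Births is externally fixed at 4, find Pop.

80

Intervening sets Births = 4 and removes its equation (Births := -Prey - 5).
Grass = -3Rainfall - 3  [with Rainfall=5]  = -18
Prey = -2Grass - 3  [with Grass=-18]  = 33
Pop = 2Prey + 3Births + 2  [with Prey=33, Births=4]  = 80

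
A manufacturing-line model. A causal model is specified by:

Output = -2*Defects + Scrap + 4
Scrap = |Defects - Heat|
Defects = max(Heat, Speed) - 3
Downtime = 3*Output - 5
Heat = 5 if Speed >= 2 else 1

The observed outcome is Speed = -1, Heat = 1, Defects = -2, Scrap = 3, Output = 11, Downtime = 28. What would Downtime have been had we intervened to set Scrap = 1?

Under do(Scrap=1), the mechanism Scrap = |Defects - Heat| is discarded; Scrap is fixed at 1.
Heat = 5 if Speed >= 2 else 1  [with Speed=-1]  = 1
Defects = max(Heat, Speed) - 3  [with Heat=1, Speed=-1]  = -2
Output = -2*Defects + Scrap + 4  [with Defects=-2, Scrap=1]  = 9
Downtime = 3*Output - 5  [with Output=9]  = 22

22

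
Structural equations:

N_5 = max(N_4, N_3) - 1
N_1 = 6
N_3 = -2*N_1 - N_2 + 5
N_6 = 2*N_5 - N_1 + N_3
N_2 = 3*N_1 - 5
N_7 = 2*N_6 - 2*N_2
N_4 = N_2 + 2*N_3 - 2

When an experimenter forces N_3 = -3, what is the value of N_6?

-1

The intervention breaks the incoming arrows to N_3: N_3 = -2*N_1 - N_2 + 5 no longer applies, and N_3 = -3.
N_2 = 3*N_1 - 5  [with N_1=6]  = 13
N_4 = N_2 + 2*N_3 - 2  [with N_2=13, N_3=-3]  = 5
N_5 = max(N_4, N_3) - 1  [with N_4=5, N_3=-3]  = 4
N_6 = 2*N_5 - N_1 + N_3  [with N_5=4, N_1=6, N_3=-3]  = -1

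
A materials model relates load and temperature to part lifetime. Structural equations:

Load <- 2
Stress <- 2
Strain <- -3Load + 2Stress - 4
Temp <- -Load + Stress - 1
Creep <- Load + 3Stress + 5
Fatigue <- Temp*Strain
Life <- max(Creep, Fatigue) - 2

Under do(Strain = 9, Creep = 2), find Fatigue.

Setting Strain = 9, Creep = 2 by intervention discards those variables' equations.
Temp = -Load + Stress - 1  [with Load=2, Stress=2]  = -1
Fatigue = Temp*Strain  [with Temp=-1, Strain=9]  = -9

-9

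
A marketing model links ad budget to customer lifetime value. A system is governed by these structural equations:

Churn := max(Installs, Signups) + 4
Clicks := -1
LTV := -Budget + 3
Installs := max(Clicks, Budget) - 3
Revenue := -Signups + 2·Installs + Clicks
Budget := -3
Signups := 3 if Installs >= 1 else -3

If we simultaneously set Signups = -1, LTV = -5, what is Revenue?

The joint intervention fixes Signups = -1, LTV = -5, removing each variable's own equation.
Installs = max(Clicks, Budget) - 3  [with Clicks=-1, Budget=-3]  = -4
Revenue = -Signups + 2·Installs + Clicks  [with Signups=-1, Installs=-4, Clicks=-1]  = -8

-8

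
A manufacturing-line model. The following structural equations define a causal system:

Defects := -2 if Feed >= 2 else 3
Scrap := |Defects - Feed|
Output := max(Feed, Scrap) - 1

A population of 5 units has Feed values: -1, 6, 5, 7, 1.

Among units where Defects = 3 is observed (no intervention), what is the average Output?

2

Conditioning on Defects=3 selects the 2 unit(s) with Feed ∈ {-1, 1}. Their Output values: 3, 1. Mean = 2.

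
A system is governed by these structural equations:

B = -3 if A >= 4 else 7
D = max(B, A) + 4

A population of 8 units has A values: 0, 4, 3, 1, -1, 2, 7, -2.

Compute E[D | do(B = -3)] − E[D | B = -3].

-3.75

Every unit gets B=-3 under the intervention. D values become 4, 8, 7, 5, 3, 6, 11, 2; E[D|do(B=-3)] = 5.75.
Observing B=-3 restricts to units where B's equation naturally yields -3: A ∈ {4, 7}. In that subpopulation D = 8, 11, mean 9.5.
Difference = 5.75 − 9.5 = -3.75.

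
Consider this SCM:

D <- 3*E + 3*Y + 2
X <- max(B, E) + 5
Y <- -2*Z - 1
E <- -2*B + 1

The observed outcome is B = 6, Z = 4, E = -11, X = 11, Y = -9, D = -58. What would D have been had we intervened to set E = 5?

-10

The intervention breaks the incoming arrows to E: E <- -2*B + 1 no longer applies, and E = 5.
Y = -2*Z - 1  [with Z=4]  = -9
D = 3*E + 3*Y + 2  [with E=5, Y=-9]  = -10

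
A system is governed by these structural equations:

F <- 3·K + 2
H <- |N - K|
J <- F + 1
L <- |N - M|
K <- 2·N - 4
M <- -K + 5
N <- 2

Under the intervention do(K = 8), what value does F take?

do(K=8) replaces the equation K <- 2·N - 4 with the constant K = 8.
F = 3·K + 2  [with K=8]  = 26

26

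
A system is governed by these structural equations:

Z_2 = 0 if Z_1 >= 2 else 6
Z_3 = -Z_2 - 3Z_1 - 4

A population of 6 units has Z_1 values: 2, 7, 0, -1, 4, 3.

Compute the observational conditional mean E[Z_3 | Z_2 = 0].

E[Z_3|Z_2=0] averages over only the 4 units with Z_2=0 (Z_1 = 2, 7, 4, 3): Z_3 = -10, -25, -16, -13, mean -16.

-16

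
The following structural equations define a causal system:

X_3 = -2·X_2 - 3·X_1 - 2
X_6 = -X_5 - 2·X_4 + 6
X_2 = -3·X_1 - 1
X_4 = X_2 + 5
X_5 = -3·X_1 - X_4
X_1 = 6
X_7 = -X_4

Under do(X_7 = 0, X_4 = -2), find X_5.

Under do(X_7 = 0, X_4 = -2), each intervened variable's structural equation is replaced by its fixed value.
X_5 = -3·X_1 - X_4  [with X_1=6, X_4=-2]  = -16

-16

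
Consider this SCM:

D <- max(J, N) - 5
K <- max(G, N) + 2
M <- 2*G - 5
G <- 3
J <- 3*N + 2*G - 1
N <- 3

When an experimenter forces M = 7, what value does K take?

5

do(M=7) replaces the equation M <- 2*G - 5 with the constant M = 7.
No directed path runs from M to K, so K keeps its natural value.
K = max(G, N) + 2  [with G=3, N=3]  = 5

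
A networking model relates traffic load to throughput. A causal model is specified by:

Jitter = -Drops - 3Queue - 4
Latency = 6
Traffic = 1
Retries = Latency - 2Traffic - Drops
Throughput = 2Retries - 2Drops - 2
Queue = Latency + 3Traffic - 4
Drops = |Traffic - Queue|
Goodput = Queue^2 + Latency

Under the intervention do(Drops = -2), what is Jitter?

-17

Under do(Drops=-2), the mechanism Drops = |Traffic - Queue| is discarded; Drops is fixed at -2.
Queue = Latency + 3Traffic - 4  [with Latency=6, Traffic=1]  = 5
Jitter = -Drops - 3Queue - 4  [with Drops=-2, Queue=5]  = -17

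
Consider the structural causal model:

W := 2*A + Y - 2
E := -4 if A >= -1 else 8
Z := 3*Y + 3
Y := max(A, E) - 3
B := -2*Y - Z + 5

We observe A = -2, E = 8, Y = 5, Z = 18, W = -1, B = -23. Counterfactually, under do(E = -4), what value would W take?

-11

do(E=-4) replaces the equation E := -4 if A >= -1 else 8 with the constant E = -4.
Y = max(A, E) - 3  [with A=-2, E=-4]  = -5
W = 2*A + Y - 2  [with A=-2, Y=-5]  = -11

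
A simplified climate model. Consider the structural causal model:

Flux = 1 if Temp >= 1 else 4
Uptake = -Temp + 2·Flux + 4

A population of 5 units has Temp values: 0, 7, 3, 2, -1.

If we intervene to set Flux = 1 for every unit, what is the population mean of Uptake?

3.8

The intervention sets Flux=1 in all 5 units regardless of Temp. Recomputing Uptake per unit gives 6, -1, 3, 4, 7; average 3.8.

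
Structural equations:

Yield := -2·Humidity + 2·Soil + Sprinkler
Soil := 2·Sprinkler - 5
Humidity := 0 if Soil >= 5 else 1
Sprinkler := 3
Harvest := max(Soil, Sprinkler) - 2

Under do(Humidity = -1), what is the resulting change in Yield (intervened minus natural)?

4

The intervention breaks the incoming arrows to Humidity: Humidity := 0 if Soil >= 5 else 1 no longer applies, and Humidity = -1.
Soil = 2·Sprinkler - 5  [with Sprinkler=3]  = 1
Yield = -2·Humidity + 2·Soil + Sprinkler  [with Humidity=-1, Soil=1, Sprinkler=3]  = 7
Without intervention: Soil = 2·Sprinkler - 5  [with Sprinkler=3]  = 1; Humidity = 0 if Soil >= 5 else 1  [with Soil=1]  = 1; Yield = -2·Humidity + 2·Soil + Sprinkler  [with Humidity=1, Soil=1, Sprinkler=3]  = 3.
Change = 7 − 3 = 4.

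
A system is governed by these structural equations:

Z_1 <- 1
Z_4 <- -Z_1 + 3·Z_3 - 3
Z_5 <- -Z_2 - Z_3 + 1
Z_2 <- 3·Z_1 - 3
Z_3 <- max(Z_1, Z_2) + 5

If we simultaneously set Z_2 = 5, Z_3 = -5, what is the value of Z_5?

1

Under do(Z_2 = 5, Z_3 = -5), each intervened variable's structural equation is replaced by its fixed value.
Z_5 = -Z_2 - Z_3 + 1  [with Z_2=5, Z_3=-5]  = 1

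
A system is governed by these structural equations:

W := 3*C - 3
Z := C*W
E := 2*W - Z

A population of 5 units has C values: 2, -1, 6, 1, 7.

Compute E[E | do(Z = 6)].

6

do(Z=6) breaks Z's dependence on C. With Z=6 fixed, E across the units is 0, -18, 24, -6, 30, mean 6.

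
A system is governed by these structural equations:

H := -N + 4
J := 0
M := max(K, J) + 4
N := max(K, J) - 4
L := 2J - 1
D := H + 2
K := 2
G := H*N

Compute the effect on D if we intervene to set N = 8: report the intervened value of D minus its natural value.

-10

The intervention breaks the incoming arrows to N: N := max(K, J) - 4 no longer applies, and N = 8.
H = -N + 4  [with N=8]  = -4
D = H + 2  [with H=-4]  = -2
Without intervention: N = max(K, J) - 4  [with K=2, J=0]  = -2; H = -N + 4  [with N=-2]  = 6; D = H + 2  [with H=6]  = 8.
Change = -2 − 8 = -10.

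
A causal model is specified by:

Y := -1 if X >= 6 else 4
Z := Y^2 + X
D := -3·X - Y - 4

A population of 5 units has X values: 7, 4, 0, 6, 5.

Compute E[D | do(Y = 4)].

-21.2

The intervention sets Y=4 in all 5 units regardless of X. Recomputing D per unit gives -29, -20, -8, -26, -23; average -21.2.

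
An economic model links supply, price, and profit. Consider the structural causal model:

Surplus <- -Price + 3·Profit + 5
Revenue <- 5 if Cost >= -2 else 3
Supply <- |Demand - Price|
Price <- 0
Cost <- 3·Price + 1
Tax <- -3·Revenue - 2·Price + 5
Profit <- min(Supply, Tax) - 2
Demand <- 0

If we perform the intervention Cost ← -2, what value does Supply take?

0

Under do(Cost=-2), the mechanism Cost <- 3·Price + 1 is discarded; Cost is fixed at -2.
Since Supply is not a descendant of the intervened variable, it is unaffected.
Supply = |Demand - Price|  [with Demand=0, Price=0]  = 0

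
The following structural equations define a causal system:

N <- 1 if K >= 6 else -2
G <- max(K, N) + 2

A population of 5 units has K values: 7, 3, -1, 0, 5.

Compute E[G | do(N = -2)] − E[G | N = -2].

1.05

do(N=-2) breaks N's dependence on K. With N=-2 fixed, G across the units is 9, 5, 1, 2, 7, mean 4.8.
Observing N=-2 restricts to units where N's equation naturally yields -2: K ∈ {3, -1, 0, 5}. In that subpopulation G = 5, 1, 2, 7, mean 3.75.
Difference = 4.8 − 3.75 = 1.05.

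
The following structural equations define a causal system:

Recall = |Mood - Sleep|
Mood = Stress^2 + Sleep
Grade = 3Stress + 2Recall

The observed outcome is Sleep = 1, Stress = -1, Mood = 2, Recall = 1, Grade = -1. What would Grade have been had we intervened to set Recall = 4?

Intervening sets Recall = 4 and removes its equation (Recall = |Mood - Sleep|).
Grade = 3Stress + 2Recall  [with Stress=-1, Recall=4]  = 5

5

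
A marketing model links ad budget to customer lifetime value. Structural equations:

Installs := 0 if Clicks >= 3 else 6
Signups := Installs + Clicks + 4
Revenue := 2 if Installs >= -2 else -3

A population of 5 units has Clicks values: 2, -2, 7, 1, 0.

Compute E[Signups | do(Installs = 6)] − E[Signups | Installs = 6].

The intervention sets Installs=6 in all 5 units regardless of Clicks. Recomputing Signups per unit gives 12, 8, 17, 11, 10; average 11.6.
E[Signups|Installs=6] averages over only the 4 units with Installs=6 (Clicks = 2, -2, 1, 0): Signups = 12, 8, 11, 10, mean 10.25.
Difference = 11.6 − 10.25 = 1.35.

1.35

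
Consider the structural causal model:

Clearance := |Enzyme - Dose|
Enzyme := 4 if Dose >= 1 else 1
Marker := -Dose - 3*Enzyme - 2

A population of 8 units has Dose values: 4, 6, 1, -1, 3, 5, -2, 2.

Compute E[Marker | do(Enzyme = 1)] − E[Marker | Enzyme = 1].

The intervention sets Enzyme=1 in all 8 units regardless of Dose. Recomputing Marker per unit gives -9, -11, -6, -4, -8, -10, -3, -7; average -7.25.
Conditioning on Enzyme=1 selects the 2 unit(s) with Dose ∈ {-1, -2}. Their Marker values: -4, -3. Mean = -3.5.
Difference = -7.25 − (-3.5) = -3.75.

-3.75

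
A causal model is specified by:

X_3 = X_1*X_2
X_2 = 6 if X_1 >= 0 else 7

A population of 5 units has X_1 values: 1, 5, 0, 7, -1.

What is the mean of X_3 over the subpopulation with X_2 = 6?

19.5

Observing X_2=6 restricts to units where X_2's equation naturally yields 6: X_1 ∈ {1, 5, 0, 7}. In that subpopulation X_3 = 6, 30, 0, 42, mean 19.5.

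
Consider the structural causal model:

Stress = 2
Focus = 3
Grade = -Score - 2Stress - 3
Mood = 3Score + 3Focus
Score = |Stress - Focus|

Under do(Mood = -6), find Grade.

Intervening sets Mood = -6 and removes its equation (Mood = 3Score + 3Focus).
No directed path runs from Mood to Grade, so Grade keeps its natural value.
Score = |Stress - Focus|  [with Stress=2, Focus=3]  = 1
Grade = -Score - 2Stress - 3  [with Score=1, Stress=2]  = -8

-8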